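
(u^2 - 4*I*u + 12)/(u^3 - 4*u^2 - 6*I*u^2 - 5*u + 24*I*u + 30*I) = (u + 2*I)/(u^2 - 4*u - 5)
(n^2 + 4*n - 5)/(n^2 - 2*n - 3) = (-n^2 - 4*n + 5)/(-n^2 + 2*n + 3)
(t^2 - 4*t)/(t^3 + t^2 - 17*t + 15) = t*(t - 4)/(t^3 + t^2 - 17*t + 15)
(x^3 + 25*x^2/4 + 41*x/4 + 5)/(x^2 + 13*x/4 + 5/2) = (x^2 + 5*x + 4)/(x + 2)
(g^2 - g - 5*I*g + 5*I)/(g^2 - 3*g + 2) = (g - 5*I)/(g - 2)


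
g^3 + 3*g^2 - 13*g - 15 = (g - 3)*(g + 1)*(g + 5)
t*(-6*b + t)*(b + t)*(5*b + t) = -30*b^3*t - 31*b^2*t^2 + t^4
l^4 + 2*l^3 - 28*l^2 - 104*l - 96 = (l - 6)*(l + 2)^2*(l + 4)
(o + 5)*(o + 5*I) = o^2 + 5*o + 5*I*o + 25*I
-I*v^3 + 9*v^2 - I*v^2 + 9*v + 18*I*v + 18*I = (v + 3*I)*(v + 6*I)*(-I*v - I)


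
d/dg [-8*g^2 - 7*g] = -16*g - 7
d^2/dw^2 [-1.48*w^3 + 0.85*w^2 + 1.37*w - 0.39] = 1.7 - 8.88*w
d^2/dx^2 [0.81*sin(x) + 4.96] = -0.81*sin(x)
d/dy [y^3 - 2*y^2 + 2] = y*(3*y - 4)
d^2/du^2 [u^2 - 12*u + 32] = 2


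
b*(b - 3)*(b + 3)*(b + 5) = b^4 + 5*b^3 - 9*b^2 - 45*b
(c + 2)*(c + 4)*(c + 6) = c^3 + 12*c^2 + 44*c + 48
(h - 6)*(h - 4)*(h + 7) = h^3 - 3*h^2 - 46*h + 168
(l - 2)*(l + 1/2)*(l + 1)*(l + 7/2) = l^4 + 3*l^3 - 17*l^2/4 - 39*l/4 - 7/2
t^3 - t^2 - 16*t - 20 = (t - 5)*(t + 2)^2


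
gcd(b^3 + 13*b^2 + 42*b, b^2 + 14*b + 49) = b + 7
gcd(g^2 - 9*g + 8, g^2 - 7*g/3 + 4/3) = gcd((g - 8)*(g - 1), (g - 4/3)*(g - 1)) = g - 1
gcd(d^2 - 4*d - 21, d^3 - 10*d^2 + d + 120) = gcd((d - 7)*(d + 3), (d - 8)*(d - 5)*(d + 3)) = d + 3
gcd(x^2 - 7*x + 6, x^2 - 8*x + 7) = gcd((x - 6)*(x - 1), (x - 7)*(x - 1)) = x - 1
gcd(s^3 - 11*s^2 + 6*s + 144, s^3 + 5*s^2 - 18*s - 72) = s + 3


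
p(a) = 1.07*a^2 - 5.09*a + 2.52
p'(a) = 2.14*a - 5.09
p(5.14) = 4.63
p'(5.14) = 5.91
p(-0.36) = 4.49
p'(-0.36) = -5.86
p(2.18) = -3.49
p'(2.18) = -0.42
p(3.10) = -2.98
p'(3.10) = 1.54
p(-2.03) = 17.26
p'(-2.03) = -9.43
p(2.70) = -3.42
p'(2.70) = 0.69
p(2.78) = -3.36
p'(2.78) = 0.86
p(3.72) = -1.61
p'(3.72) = 2.87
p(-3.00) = 27.42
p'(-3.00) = -11.51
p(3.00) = -3.12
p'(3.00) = 1.33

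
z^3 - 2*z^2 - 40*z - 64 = (z - 8)*(z + 2)*(z + 4)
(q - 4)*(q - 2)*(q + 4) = q^3 - 2*q^2 - 16*q + 32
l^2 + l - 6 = (l - 2)*(l + 3)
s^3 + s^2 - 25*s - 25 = (s - 5)*(s + 1)*(s + 5)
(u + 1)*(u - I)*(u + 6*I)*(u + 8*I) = u^4 + u^3 + 13*I*u^3 - 34*u^2 + 13*I*u^2 - 34*u + 48*I*u + 48*I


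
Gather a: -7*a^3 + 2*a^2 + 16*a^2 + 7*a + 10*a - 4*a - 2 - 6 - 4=-7*a^3 + 18*a^2 + 13*a - 12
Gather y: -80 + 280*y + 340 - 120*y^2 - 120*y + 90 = -120*y^2 + 160*y + 350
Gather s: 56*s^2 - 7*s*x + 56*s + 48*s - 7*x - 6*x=56*s^2 + s*(104 - 7*x) - 13*x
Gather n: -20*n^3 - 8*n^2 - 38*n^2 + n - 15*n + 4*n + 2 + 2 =-20*n^3 - 46*n^2 - 10*n + 4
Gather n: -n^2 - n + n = -n^2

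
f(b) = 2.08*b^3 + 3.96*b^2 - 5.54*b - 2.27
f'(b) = 6.24*b^2 + 7.92*b - 5.54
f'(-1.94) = 2.58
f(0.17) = -3.09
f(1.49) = 5.15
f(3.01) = 73.66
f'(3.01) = 74.83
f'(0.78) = 4.43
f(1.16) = -0.12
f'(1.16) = 12.04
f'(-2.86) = 22.85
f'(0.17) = -4.01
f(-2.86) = -2.69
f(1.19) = 0.25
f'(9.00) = 571.18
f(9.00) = 1784.95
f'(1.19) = 12.72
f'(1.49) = 20.11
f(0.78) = -3.19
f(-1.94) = 8.19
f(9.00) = 1784.95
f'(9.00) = 571.18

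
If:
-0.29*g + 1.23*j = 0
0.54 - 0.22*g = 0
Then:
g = 2.45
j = 0.58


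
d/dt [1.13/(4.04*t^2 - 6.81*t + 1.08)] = (7.6953 - 9.1304*t)/(4.04*t^2 - 6.81*t + 1.08)^2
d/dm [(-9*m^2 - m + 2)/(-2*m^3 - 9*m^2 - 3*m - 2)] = 2*(-9*m^4 - 2*m^3 + 15*m^2 + 36*m + 4)/(4*m^6 + 36*m^5 + 93*m^4 + 62*m^3 + 45*m^2 + 12*m + 4)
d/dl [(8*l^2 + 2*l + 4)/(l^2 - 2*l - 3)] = 2*(-9*l^2 - 28*l + 1)/(l^4 - 4*l^3 - 2*l^2 + 12*l + 9)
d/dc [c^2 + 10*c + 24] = 2*c + 10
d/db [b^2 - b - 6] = 2*b - 1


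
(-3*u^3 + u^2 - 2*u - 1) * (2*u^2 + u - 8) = -6*u^5 - u^4 + 21*u^3 - 12*u^2 + 15*u + 8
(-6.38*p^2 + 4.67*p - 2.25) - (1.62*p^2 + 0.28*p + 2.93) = -8.0*p^2 + 4.39*p - 5.18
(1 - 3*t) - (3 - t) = -2*t - 2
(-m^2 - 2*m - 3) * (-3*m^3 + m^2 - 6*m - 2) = 3*m^5 + 5*m^4 + 13*m^3 + 11*m^2 + 22*m + 6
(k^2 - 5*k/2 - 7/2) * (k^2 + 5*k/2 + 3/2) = k^4 - 33*k^2/4 - 25*k/2 - 21/4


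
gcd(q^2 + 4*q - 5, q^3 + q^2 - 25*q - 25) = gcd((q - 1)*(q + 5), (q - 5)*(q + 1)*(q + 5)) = q + 5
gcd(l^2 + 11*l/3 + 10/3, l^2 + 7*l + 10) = l + 2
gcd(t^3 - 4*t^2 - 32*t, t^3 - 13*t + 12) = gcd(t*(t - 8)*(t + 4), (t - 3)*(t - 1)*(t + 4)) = t + 4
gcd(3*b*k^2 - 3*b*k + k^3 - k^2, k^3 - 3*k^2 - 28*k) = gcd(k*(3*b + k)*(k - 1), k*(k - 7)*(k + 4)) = k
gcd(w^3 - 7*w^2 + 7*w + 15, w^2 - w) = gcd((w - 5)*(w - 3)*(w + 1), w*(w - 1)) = 1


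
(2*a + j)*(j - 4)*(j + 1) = 2*a*j^2 - 6*a*j - 8*a + j^3 - 3*j^2 - 4*j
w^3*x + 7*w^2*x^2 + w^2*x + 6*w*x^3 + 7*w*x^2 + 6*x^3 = (w + x)*(w + 6*x)*(w*x + x)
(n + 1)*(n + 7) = n^2 + 8*n + 7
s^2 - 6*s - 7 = (s - 7)*(s + 1)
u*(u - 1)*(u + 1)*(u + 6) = u^4 + 6*u^3 - u^2 - 6*u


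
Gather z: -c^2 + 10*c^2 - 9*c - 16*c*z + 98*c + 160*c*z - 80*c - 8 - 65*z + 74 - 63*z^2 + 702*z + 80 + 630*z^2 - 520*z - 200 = 9*c^2 + 9*c + 567*z^2 + z*(144*c + 117) - 54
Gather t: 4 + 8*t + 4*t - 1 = 12*t + 3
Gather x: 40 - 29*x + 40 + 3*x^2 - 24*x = 3*x^2 - 53*x + 80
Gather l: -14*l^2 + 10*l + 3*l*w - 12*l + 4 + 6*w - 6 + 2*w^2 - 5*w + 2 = -14*l^2 + l*(3*w - 2) + 2*w^2 + w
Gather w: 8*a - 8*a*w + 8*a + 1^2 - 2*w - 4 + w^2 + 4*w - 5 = 16*a + w^2 + w*(2 - 8*a) - 8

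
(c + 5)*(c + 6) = c^2 + 11*c + 30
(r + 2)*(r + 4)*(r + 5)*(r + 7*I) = r^4 + 11*r^3 + 7*I*r^3 + 38*r^2 + 77*I*r^2 + 40*r + 266*I*r + 280*I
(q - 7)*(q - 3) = q^2 - 10*q + 21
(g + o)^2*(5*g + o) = 5*g^3 + 11*g^2*o + 7*g*o^2 + o^3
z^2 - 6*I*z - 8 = (z - 4*I)*(z - 2*I)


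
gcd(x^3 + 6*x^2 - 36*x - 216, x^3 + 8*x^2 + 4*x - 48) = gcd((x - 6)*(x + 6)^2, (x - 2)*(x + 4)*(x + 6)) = x + 6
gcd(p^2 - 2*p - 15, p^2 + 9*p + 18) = p + 3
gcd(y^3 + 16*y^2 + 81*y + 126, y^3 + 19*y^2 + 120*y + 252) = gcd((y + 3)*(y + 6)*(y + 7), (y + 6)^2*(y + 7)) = y^2 + 13*y + 42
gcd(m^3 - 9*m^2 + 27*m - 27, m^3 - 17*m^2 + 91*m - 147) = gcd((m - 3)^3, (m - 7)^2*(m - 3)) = m - 3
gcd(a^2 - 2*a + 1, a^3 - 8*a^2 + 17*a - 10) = a - 1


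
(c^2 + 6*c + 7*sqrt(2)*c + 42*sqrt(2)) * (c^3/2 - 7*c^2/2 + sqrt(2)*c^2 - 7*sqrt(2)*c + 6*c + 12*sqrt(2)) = c^5/2 - c^4/2 + 9*sqrt(2)*c^4/2 - 9*sqrt(2)*c^3/2 - c^3 - 135*sqrt(2)*c^2 + 22*c^2 - 420*c + 324*sqrt(2)*c + 1008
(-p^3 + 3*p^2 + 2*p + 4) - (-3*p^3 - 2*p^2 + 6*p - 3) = 2*p^3 + 5*p^2 - 4*p + 7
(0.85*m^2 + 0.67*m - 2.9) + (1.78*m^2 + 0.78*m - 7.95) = 2.63*m^2 + 1.45*m - 10.85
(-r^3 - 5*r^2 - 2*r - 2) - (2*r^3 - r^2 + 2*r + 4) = -3*r^3 - 4*r^2 - 4*r - 6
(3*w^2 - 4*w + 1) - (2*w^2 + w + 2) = w^2 - 5*w - 1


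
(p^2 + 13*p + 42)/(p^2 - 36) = (p + 7)/(p - 6)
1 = 1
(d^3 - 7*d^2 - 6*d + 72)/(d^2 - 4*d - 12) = (d^2 - d - 12)/(d + 2)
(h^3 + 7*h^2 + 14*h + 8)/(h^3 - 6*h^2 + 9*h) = (h^3 + 7*h^2 + 14*h + 8)/(h*(h^2 - 6*h + 9))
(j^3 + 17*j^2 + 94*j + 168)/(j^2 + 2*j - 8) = (j^2 + 13*j + 42)/(j - 2)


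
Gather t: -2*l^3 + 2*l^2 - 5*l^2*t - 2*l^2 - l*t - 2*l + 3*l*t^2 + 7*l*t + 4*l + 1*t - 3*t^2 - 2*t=-2*l^3 + 2*l + t^2*(3*l - 3) + t*(-5*l^2 + 6*l - 1)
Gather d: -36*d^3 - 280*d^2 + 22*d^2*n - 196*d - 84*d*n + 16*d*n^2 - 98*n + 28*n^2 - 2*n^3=-36*d^3 + d^2*(22*n - 280) + d*(16*n^2 - 84*n - 196) - 2*n^3 + 28*n^2 - 98*n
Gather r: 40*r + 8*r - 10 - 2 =48*r - 12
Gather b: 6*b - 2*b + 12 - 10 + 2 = 4*b + 4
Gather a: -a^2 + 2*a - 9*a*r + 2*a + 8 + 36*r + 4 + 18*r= -a^2 + a*(4 - 9*r) + 54*r + 12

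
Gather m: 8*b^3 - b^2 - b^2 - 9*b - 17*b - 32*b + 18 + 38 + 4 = 8*b^3 - 2*b^2 - 58*b + 60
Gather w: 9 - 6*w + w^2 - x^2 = w^2 - 6*w - x^2 + 9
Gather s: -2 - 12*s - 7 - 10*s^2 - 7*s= -10*s^2 - 19*s - 9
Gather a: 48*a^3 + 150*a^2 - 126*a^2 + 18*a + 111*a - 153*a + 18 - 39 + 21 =48*a^3 + 24*a^2 - 24*a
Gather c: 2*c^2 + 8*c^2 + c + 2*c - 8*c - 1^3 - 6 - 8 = 10*c^2 - 5*c - 15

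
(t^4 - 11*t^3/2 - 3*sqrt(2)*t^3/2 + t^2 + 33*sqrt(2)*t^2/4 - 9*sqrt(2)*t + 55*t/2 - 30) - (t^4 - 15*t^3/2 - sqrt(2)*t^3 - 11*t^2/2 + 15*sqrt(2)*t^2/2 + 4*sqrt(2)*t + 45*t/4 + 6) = -sqrt(2)*t^3/2 + 2*t^3 + 3*sqrt(2)*t^2/4 + 13*t^2/2 - 13*sqrt(2)*t + 65*t/4 - 36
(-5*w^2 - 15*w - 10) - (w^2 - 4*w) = -6*w^2 - 11*w - 10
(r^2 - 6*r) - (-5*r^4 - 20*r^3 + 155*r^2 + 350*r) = 5*r^4 + 20*r^3 - 154*r^2 - 356*r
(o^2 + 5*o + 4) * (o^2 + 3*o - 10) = o^4 + 8*o^3 + 9*o^2 - 38*o - 40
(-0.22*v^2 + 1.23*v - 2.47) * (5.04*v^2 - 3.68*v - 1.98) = -1.1088*v^4 + 7.0088*v^3 - 16.5396*v^2 + 6.6542*v + 4.8906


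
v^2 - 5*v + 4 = (v - 4)*(v - 1)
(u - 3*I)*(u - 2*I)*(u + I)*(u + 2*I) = u^4 - 2*I*u^3 + 7*u^2 - 8*I*u + 12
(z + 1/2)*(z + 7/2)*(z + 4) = z^3 + 8*z^2 + 71*z/4 + 7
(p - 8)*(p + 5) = p^2 - 3*p - 40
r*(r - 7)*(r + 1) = r^3 - 6*r^2 - 7*r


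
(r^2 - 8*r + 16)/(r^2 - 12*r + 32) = (r - 4)/(r - 8)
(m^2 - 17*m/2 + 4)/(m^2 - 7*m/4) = 2*(2*m^2 - 17*m + 8)/(m*(4*m - 7))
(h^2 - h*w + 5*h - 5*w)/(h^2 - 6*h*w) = (h^2 - h*w + 5*h - 5*w)/(h*(h - 6*w))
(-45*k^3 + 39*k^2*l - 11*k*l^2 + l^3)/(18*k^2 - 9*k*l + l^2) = (-15*k^2 + 8*k*l - l^2)/(6*k - l)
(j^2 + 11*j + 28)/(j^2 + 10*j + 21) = (j + 4)/(j + 3)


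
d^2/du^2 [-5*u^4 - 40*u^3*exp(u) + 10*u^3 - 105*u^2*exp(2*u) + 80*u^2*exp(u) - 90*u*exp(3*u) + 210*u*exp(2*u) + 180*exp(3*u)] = -40*u^3*exp(u) - 420*u^2*exp(2*u) - 160*u^2*exp(u) - 60*u^2 - 810*u*exp(3*u) + 80*u*exp(u) + 60*u + 1080*exp(3*u) + 630*exp(2*u) + 160*exp(u)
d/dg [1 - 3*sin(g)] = -3*cos(g)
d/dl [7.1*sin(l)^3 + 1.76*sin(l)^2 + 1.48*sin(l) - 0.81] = (21.3*sin(l)^2 + 3.52*sin(l) + 1.48)*cos(l)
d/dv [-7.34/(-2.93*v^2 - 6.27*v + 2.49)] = (-43.0124*v - 46.0218)/(2.93*v^2 + 6.27*v - 2.49)^2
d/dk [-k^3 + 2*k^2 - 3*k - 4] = -3*k^2 + 4*k - 3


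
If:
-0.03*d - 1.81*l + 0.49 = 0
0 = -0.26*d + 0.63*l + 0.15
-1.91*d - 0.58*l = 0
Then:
No Solution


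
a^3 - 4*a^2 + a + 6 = (a - 3)*(a - 2)*(a + 1)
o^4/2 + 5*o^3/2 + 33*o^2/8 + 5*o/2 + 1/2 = (o/2 + 1)*(o + 1/2)^2*(o + 2)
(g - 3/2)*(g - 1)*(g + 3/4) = g^3 - 7*g^2/4 - 3*g/8 + 9/8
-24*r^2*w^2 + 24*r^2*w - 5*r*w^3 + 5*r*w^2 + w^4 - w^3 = w*(-8*r + w)*(3*r + w)*(w - 1)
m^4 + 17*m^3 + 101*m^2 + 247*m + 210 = (m + 2)*(m + 3)*(m + 5)*(m + 7)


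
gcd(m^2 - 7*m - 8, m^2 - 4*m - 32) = m - 8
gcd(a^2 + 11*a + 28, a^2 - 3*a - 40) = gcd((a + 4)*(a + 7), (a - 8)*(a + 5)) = 1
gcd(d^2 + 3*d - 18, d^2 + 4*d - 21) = d - 3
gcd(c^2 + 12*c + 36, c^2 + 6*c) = c + 6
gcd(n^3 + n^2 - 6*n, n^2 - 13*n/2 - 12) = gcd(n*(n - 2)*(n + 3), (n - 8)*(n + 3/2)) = 1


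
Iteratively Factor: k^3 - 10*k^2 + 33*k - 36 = (k - 4)*(k^2 - 6*k + 9) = (k - 4)*(k - 3)*(k - 3)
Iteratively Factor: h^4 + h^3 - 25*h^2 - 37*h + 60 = (h + 4)*(h^3 - 3*h^2 - 13*h + 15) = (h - 5)*(h + 4)*(h^2 + 2*h - 3) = (h - 5)*(h + 3)*(h + 4)*(h - 1)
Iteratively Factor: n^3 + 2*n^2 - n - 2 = (n + 1)*(n^2 + n - 2) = (n + 1)*(n + 2)*(n - 1)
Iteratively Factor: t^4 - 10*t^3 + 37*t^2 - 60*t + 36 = (t - 3)*(t^3 - 7*t^2 + 16*t - 12) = (t - 3)*(t - 2)*(t^2 - 5*t + 6) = (t - 3)^2*(t - 2)*(t - 2)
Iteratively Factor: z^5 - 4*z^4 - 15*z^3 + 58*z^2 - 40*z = (z - 1)*(z^4 - 3*z^3 - 18*z^2 + 40*z) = (z - 2)*(z - 1)*(z^3 - z^2 - 20*z) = (z - 2)*(z - 1)*(z + 4)*(z^2 - 5*z) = z*(z - 2)*(z - 1)*(z + 4)*(z - 5)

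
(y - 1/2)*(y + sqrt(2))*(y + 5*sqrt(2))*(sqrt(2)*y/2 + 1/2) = sqrt(2)*y^4/2 - sqrt(2)*y^3/4 + 13*y^3/2 - 13*y^2/4 + 8*sqrt(2)*y^2 - 4*sqrt(2)*y + 5*y - 5/2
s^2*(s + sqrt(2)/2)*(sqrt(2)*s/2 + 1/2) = sqrt(2)*s^4/2 + s^3 + sqrt(2)*s^2/4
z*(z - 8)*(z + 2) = z^3 - 6*z^2 - 16*z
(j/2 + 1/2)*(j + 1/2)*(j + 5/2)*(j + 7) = j^4/2 + 11*j^3/2 + 129*j^2/8 + 31*j/2 + 35/8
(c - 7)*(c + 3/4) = c^2 - 25*c/4 - 21/4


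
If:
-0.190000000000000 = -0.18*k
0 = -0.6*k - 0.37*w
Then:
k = 1.06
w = -1.71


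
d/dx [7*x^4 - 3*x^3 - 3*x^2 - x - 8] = 28*x^3 - 9*x^2 - 6*x - 1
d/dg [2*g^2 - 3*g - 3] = 4*g - 3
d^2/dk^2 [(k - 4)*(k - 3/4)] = 2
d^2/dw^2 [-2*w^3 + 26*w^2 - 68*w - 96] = 52 - 12*w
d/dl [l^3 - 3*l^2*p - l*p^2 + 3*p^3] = 3*l^2 - 6*l*p - p^2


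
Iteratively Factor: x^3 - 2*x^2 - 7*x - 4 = (x + 1)*(x^2 - 3*x - 4) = (x - 4)*(x + 1)*(x + 1)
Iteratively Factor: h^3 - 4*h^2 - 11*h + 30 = (h + 3)*(h^2 - 7*h + 10) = (h - 2)*(h + 3)*(h - 5)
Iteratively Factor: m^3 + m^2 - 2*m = (m - 1)*(m^2 + 2*m) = m*(m - 1)*(m + 2)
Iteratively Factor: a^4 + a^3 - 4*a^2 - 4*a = (a - 2)*(a^3 + 3*a^2 + 2*a) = (a - 2)*(a + 2)*(a^2 + a) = (a - 2)*(a + 1)*(a + 2)*(a)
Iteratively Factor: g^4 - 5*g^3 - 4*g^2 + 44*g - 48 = (g + 3)*(g^3 - 8*g^2 + 20*g - 16) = (g - 4)*(g + 3)*(g^2 - 4*g + 4) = (g - 4)*(g - 2)*(g + 3)*(g - 2)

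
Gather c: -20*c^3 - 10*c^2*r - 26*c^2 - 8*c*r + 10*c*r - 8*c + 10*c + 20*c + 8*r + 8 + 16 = -20*c^3 + c^2*(-10*r - 26) + c*(2*r + 22) + 8*r + 24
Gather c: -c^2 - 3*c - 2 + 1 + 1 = -c^2 - 3*c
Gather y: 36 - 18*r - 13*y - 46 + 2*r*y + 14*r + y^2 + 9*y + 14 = -4*r + y^2 + y*(2*r - 4) + 4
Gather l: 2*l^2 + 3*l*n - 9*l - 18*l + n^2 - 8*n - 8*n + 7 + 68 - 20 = 2*l^2 + l*(3*n - 27) + n^2 - 16*n + 55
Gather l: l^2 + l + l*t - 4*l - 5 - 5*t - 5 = l^2 + l*(t - 3) - 5*t - 10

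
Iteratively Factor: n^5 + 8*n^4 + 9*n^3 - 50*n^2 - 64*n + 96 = (n + 4)*(n^4 + 4*n^3 - 7*n^2 - 22*n + 24) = (n - 2)*(n + 4)*(n^3 + 6*n^2 + 5*n - 12) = (n - 2)*(n - 1)*(n + 4)*(n^2 + 7*n + 12) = (n - 2)*(n - 1)*(n + 4)^2*(n + 3)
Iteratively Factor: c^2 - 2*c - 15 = (c + 3)*(c - 5)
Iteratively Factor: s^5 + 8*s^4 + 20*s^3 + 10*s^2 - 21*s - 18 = (s + 3)*(s^4 + 5*s^3 + 5*s^2 - 5*s - 6) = (s + 2)*(s + 3)*(s^3 + 3*s^2 - s - 3) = (s + 1)*(s + 2)*(s + 3)*(s^2 + 2*s - 3) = (s + 1)*(s + 2)*(s + 3)^2*(s - 1)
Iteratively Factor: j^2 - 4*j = (j - 4)*(j)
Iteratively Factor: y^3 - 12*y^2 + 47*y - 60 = (y - 3)*(y^2 - 9*y + 20) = (y - 5)*(y - 3)*(y - 4)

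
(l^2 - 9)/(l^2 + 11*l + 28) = (l^2 - 9)/(l^2 + 11*l + 28)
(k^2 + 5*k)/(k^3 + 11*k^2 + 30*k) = 1/(k + 6)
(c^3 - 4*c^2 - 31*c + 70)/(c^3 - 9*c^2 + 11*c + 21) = (c^2 + 3*c - 10)/(c^2 - 2*c - 3)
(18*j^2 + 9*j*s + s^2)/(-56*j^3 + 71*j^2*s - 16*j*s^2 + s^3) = (18*j^2 + 9*j*s + s^2)/(-56*j^3 + 71*j^2*s - 16*j*s^2 + s^3)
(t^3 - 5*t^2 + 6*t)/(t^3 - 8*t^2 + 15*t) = (t - 2)/(t - 5)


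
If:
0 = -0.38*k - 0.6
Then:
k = -1.58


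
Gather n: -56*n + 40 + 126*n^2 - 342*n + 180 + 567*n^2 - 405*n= 693*n^2 - 803*n + 220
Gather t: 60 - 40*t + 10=70 - 40*t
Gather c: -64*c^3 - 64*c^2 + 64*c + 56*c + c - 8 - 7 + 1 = -64*c^3 - 64*c^2 + 121*c - 14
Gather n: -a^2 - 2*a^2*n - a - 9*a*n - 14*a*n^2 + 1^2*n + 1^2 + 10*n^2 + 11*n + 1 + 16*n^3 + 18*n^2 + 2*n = -a^2 - a + 16*n^3 + n^2*(28 - 14*a) + n*(-2*a^2 - 9*a + 14) + 2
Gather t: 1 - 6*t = 1 - 6*t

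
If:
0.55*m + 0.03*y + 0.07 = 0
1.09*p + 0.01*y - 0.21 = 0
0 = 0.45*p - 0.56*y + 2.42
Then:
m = -0.37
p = 0.15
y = 4.44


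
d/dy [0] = 0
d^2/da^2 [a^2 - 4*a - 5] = 2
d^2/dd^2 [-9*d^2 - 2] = -18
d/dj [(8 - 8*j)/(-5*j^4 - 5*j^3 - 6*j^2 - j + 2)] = 8*(5*j^4 + 5*j^3 + 6*j^2 + j - (j - 1)*(20*j^3 + 15*j^2 + 12*j + 1) - 2)/(5*j^4 + 5*j^3 + 6*j^2 + j - 2)^2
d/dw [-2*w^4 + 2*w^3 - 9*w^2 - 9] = 2*w*(-4*w^2 + 3*w - 9)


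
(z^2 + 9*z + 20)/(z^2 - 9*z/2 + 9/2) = 2*(z^2 + 9*z + 20)/(2*z^2 - 9*z + 9)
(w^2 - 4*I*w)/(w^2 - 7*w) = (w - 4*I)/(w - 7)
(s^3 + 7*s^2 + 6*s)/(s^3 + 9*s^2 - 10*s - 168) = s*(s + 1)/(s^2 + 3*s - 28)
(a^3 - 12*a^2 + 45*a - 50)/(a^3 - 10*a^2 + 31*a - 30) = (a - 5)/(a - 3)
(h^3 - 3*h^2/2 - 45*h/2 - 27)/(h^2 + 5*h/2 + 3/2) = (h^2 - 3*h - 18)/(h + 1)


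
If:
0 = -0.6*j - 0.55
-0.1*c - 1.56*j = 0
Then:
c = 14.30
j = -0.92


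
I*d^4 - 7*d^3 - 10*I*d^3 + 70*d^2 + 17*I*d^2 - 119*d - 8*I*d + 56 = (d - 8)*(d - 1)*(d + 7*I)*(I*d - I)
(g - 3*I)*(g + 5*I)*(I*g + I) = I*g^3 - 2*g^2 + I*g^2 - 2*g + 15*I*g + 15*I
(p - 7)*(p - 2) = p^2 - 9*p + 14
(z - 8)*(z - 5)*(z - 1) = z^3 - 14*z^2 + 53*z - 40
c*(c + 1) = c^2 + c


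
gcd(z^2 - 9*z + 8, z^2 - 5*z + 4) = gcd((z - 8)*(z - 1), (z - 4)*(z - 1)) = z - 1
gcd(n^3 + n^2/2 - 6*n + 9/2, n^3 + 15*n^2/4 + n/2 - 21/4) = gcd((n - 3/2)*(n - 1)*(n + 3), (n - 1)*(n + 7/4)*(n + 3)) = n^2 + 2*n - 3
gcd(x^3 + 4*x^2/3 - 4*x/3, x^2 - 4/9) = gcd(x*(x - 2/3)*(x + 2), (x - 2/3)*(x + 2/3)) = x - 2/3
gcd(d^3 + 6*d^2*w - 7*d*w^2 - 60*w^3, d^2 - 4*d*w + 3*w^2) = -d + 3*w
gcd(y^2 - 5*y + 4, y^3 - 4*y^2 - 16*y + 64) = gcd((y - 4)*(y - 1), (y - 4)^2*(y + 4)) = y - 4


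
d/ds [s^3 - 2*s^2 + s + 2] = 3*s^2 - 4*s + 1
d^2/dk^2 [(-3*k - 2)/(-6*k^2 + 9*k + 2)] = 6*((5 - 18*k)*(-6*k^2 + 9*k + 2) - 3*(3*k + 2)*(4*k - 3)^2)/(-6*k^2 + 9*k + 2)^3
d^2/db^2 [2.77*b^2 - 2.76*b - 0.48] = 5.54000000000000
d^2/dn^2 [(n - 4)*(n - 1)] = 2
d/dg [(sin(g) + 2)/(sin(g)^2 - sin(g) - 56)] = (-4*sin(g) + cos(g)^2 - 55)*cos(g)/(sin(g) + cos(g)^2 + 55)^2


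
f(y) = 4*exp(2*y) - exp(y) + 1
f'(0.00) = 7.00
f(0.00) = 4.00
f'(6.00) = 1301634.90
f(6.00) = 650616.74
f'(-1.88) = 0.03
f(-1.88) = 0.94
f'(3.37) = 6735.41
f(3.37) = 3354.16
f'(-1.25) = 0.37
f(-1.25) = 1.04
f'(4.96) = 162521.33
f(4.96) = 81190.37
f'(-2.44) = -0.03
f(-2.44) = 0.94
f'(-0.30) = 3.65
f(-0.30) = 2.45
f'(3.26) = 5402.58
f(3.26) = 2689.26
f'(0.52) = 20.95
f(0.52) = 10.63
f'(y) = 8*exp(2*y) - exp(y)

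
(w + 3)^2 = w^2 + 6*w + 9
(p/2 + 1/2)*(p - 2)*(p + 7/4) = p^3/2 + 3*p^2/8 - 15*p/8 - 7/4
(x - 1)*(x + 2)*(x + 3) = x^3 + 4*x^2 + x - 6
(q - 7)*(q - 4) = q^2 - 11*q + 28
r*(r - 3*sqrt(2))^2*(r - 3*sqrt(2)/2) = r^4 - 15*sqrt(2)*r^3/2 + 36*r^2 - 27*sqrt(2)*r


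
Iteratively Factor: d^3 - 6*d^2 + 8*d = (d - 2)*(d^2 - 4*d) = d*(d - 2)*(d - 4)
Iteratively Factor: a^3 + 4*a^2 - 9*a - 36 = (a + 4)*(a^2 - 9) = (a + 3)*(a + 4)*(a - 3)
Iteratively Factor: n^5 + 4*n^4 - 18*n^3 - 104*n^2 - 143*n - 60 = (n + 4)*(n^4 - 18*n^2 - 32*n - 15) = (n - 5)*(n + 4)*(n^3 + 5*n^2 + 7*n + 3) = (n - 5)*(n + 3)*(n + 4)*(n^2 + 2*n + 1) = (n - 5)*(n + 1)*(n + 3)*(n + 4)*(n + 1)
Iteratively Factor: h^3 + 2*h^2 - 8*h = (h)*(h^2 + 2*h - 8) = h*(h + 4)*(h - 2)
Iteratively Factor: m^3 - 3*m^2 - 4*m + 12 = (m - 2)*(m^2 - m - 6) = (m - 3)*(m - 2)*(m + 2)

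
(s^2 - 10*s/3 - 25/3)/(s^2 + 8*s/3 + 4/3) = (3*s^2 - 10*s - 25)/(3*s^2 + 8*s + 4)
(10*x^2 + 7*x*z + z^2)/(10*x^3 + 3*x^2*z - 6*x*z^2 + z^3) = (10*x^2 + 7*x*z + z^2)/(10*x^3 + 3*x^2*z - 6*x*z^2 + z^3)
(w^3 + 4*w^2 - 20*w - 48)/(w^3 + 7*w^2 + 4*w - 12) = (w - 4)/(w - 1)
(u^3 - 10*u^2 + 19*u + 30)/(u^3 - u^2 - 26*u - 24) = (u - 5)/(u + 4)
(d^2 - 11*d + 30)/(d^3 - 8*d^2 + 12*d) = (d - 5)/(d*(d - 2))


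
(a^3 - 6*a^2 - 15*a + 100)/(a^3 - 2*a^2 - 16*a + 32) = (a^2 - 10*a + 25)/(a^2 - 6*a + 8)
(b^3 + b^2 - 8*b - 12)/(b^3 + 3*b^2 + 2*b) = (b^2 - b - 6)/(b*(b + 1))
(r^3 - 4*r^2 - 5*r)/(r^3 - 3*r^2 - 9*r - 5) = r/(r + 1)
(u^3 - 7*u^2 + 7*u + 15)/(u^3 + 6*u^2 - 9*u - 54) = (u^2 - 4*u - 5)/(u^2 + 9*u + 18)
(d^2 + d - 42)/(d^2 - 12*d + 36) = (d + 7)/(d - 6)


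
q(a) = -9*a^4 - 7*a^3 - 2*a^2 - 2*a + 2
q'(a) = -36*a^3 - 21*a^2 - 4*a - 2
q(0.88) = -11.48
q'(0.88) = -46.32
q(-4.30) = -2546.75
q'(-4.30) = 2489.16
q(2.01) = -213.85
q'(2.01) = -387.22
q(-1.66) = -36.51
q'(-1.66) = 111.45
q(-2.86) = -447.04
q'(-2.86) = 679.84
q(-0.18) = 2.33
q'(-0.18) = -1.75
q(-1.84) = -60.65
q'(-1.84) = 158.52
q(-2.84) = -433.59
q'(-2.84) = 664.61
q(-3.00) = -550.00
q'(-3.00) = 793.00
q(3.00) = -940.00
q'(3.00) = -1175.00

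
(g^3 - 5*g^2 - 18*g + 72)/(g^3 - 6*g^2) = (g^2 + g - 12)/g^2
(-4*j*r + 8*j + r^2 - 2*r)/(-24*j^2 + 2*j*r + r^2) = (r - 2)/(6*j + r)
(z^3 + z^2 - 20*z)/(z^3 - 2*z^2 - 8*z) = (z + 5)/(z + 2)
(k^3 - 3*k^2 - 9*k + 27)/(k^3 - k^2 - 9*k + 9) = (k - 3)/(k - 1)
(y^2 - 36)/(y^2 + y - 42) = (y + 6)/(y + 7)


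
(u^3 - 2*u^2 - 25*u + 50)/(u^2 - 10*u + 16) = (u^2 - 25)/(u - 8)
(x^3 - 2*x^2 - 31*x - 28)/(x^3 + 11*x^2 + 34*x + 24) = (x - 7)/(x + 6)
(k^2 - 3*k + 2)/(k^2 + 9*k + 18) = (k^2 - 3*k + 2)/(k^2 + 9*k + 18)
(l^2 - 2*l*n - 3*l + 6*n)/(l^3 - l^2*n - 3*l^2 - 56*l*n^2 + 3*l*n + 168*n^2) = (l - 2*n)/(l^2 - l*n - 56*n^2)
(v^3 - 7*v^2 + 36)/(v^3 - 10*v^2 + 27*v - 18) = (v + 2)/(v - 1)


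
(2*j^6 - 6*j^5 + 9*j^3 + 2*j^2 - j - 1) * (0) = 0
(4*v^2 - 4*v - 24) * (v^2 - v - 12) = 4*v^4 - 8*v^3 - 68*v^2 + 72*v + 288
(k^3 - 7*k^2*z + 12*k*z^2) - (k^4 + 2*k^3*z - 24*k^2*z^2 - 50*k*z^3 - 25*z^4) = -k^4 - 2*k^3*z + k^3 + 24*k^2*z^2 - 7*k^2*z + 50*k*z^3 + 12*k*z^2 + 25*z^4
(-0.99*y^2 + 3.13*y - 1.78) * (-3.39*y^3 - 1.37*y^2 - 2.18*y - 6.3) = 3.3561*y^5 - 9.2544*y^4 + 3.9043*y^3 + 1.8522*y^2 - 15.8386*y + 11.214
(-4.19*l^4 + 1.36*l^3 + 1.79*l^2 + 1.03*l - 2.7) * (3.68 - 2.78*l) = 11.6482*l^5 - 19.2*l^4 + 0.0286000000000008*l^3 + 3.7238*l^2 + 11.2964*l - 9.936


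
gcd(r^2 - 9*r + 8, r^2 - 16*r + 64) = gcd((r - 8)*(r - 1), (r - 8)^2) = r - 8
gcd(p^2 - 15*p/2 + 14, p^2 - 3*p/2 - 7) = p - 7/2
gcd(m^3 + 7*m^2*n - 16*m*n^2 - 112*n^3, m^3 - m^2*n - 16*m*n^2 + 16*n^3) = m^2 - 16*n^2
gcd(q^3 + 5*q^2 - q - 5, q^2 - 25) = q + 5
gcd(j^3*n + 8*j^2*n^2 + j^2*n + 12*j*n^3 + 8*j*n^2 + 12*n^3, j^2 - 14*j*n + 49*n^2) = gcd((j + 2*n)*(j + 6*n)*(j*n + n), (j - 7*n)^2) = 1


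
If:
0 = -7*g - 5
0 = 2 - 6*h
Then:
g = -5/7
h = 1/3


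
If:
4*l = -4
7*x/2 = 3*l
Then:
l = -1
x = -6/7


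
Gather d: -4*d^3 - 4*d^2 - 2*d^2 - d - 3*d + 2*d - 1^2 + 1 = -4*d^3 - 6*d^2 - 2*d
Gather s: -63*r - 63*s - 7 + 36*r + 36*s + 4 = -27*r - 27*s - 3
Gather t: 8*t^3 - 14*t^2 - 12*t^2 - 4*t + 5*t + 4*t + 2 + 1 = 8*t^3 - 26*t^2 + 5*t + 3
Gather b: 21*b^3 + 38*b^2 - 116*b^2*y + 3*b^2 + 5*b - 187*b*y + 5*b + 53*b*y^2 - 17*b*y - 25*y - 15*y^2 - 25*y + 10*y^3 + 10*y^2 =21*b^3 + b^2*(41 - 116*y) + b*(53*y^2 - 204*y + 10) + 10*y^3 - 5*y^2 - 50*y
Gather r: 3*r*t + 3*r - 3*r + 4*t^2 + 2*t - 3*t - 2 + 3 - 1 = 3*r*t + 4*t^2 - t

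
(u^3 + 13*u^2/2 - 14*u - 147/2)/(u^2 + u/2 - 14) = (u^2 + 10*u + 21)/(u + 4)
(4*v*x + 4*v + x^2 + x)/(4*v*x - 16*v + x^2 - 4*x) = (x + 1)/(x - 4)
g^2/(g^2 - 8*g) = g/(g - 8)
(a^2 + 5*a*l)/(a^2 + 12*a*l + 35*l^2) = a/(a + 7*l)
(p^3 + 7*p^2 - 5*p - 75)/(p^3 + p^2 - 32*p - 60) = (p^2 + 2*p - 15)/(p^2 - 4*p - 12)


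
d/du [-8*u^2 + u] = 1 - 16*u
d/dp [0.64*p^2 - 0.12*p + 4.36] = 1.28*p - 0.12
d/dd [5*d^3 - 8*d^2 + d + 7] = 15*d^2 - 16*d + 1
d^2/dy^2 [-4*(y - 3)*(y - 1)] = -8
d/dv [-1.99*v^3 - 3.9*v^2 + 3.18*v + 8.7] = -5.97*v^2 - 7.8*v + 3.18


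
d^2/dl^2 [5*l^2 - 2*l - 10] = 10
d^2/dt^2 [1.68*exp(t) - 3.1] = 1.68*exp(t)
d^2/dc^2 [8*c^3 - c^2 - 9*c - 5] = 48*c - 2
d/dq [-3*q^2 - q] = -6*q - 1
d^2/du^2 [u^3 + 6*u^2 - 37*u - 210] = 6*u + 12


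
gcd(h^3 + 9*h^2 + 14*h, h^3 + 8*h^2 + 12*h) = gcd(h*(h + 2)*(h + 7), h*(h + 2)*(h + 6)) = h^2 + 2*h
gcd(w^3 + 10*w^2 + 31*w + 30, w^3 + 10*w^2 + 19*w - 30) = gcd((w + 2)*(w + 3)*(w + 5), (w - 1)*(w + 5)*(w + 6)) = w + 5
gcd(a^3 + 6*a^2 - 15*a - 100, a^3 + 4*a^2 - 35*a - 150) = a^2 + 10*a + 25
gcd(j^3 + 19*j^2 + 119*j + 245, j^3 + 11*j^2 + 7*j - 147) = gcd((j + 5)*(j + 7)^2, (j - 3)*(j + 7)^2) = j^2 + 14*j + 49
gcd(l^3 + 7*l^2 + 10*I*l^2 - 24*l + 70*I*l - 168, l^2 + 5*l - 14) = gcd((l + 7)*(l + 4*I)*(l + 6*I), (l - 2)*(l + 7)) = l + 7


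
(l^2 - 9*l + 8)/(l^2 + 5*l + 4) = (l^2 - 9*l + 8)/(l^2 + 5*l + 4)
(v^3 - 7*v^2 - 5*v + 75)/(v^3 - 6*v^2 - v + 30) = (v^2 - 2*v - 15)/(v^2 - v - 6)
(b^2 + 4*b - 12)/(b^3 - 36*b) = (b - 2)/(b*(b - 6))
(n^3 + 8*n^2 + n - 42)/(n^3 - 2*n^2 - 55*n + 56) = (n^2 + n - 6)/(n^2 - 9*n + 8)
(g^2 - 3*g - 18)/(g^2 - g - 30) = (g + 3)/(g + 5)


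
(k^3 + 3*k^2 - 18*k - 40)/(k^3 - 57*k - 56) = (-k^3 - 3*k^2 + 18*k + 40)/(-k^3 + 57*k + 56)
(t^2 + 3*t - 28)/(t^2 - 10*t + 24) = (t + 7)/(t - 6)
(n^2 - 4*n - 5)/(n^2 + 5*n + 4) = (n - 5)/(n + 4)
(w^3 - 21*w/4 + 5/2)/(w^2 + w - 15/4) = (2*w^2 - 5*w + 2)/(2*w - 3)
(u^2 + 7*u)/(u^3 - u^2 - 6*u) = (u + 7)/(u^2 - u - 6)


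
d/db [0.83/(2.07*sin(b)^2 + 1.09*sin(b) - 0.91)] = -(3.4362*sin(b) + 0.9047)*cos(b)/(2.07*sin(b)^2 + 1.09*sin(b) - 0.91)^2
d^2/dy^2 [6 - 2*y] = 0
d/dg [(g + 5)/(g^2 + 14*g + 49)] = (-g - 3)/(g^3 + 21*g^2 + 147*g + 343)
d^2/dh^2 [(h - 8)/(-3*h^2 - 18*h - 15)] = 2*(-4*(h - 8)*(h + 3)^2 + (3*h - 2)*(h^2 + 6*h + 5))/(3*(h^2 + 6*h + 5)^3)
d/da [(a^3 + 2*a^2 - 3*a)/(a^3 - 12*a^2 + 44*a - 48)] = 2*(-7*a^4 + 47*a^3 - 46*a^2 - 96*a + 72)/(a^6 - 24*a^5 + 232*a^4 - 1152*a^3 + 3088*a^2 - 4224*a + 2304)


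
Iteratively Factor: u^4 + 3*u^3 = (u)*(u^3 + 3*u^2) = u^2*(u^2 + 3*u) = u^3*(u + 3)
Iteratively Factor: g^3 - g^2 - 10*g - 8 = (g + 2)*(g^2 - 3*g - 4) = (g + 1)*(g + 2)*(g - 4)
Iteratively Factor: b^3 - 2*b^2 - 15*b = (b)*(b^2 - 2*b - 15) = b*(b + 3)*(b - 5)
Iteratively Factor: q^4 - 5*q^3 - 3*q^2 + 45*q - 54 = (q - 2)*(q^3 - 3*q^2 - 9*q + 27) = (q - 3)*(q - 2)*(q^2 - 9) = (q - 3)^2*(q - 2)*(q + 3)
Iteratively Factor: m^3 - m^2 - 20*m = (m)*(m^2 - m - 20) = m*(m - 5)*(m + 4)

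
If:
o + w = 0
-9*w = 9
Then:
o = 1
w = -1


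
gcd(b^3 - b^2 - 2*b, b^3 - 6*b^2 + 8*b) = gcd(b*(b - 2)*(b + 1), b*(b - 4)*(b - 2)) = b^2 - 2*b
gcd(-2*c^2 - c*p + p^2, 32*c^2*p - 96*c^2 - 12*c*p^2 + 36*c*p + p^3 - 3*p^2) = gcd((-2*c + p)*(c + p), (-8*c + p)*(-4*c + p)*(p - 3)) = 1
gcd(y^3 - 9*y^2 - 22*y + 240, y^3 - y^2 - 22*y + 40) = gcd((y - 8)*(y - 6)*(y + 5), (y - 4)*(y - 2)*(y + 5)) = y + 5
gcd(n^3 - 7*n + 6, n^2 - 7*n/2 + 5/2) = n - 1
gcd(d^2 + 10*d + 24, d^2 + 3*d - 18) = d + 6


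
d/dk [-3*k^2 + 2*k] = 2 - 6*k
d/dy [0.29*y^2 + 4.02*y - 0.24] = 0.58*y + 4.02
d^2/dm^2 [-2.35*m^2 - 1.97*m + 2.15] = -4.70000000000000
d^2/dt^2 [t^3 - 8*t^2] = 6*t - 16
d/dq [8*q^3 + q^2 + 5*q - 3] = 24*q^2 + 2*q + 5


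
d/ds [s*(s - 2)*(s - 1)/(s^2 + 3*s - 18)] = (s^4 + 6*s^3 - 65*s^2 + 108*s - 36)/(s^4 + 6*s^3 - 27*s^2 - 108*s + 324)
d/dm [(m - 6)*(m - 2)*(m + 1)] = 3*m^2 - 14*m + 4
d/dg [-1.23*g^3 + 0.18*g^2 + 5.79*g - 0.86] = -3.69*g^2 + 0.36*g + 5.79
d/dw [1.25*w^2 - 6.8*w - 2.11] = 2.5*w - 6.8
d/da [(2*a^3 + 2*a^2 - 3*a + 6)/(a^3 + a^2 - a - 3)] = (2*a^3 - 35*a^2 - 24*a + 15)/(a^6 + 2*a^5 - a^4 - 8*a^3 - 5*a^2 + 6*a + 9)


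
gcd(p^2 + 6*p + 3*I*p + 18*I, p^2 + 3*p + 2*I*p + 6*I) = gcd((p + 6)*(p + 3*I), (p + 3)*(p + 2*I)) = 1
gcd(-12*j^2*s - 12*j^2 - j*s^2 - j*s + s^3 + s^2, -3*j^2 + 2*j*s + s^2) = 3*j + s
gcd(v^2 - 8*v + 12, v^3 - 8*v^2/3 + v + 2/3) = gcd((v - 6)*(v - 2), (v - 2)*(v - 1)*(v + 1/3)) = v - 2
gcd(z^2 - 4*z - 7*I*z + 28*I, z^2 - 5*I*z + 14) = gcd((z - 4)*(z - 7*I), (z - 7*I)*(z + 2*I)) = z - 7*I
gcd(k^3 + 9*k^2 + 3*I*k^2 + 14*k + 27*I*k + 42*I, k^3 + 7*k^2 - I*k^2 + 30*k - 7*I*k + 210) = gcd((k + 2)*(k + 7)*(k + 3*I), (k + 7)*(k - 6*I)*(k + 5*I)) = k + 7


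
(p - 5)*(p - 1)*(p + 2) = p^3 - 4*p^2 - 7*p + 10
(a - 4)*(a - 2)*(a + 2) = a^3 - 4*a^2 - 4*a + 16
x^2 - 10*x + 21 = (x - 7)*(x - 3)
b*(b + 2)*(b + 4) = b^3 + 6*b^2 + 8*b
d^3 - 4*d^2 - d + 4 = (d - 4)*(d - 1)*(d + 1)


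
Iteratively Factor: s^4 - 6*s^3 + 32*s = (s)*(s^3 - 6*s^2 + 32) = s*(s + 2)*(s^2 - 8*s + 16) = s*(s - 4)*(s + 2)*(s - 4)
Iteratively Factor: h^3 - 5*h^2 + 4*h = (h - 4)*(h^2 - h) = (h - 4)*(h - 1)*(h)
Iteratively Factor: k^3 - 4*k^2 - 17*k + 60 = (k + 4)*(k^2 - 8*k + 15) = (k - 3)*(k + 4)*(k - 5)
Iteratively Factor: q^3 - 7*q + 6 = (q - 2)*(q^2 + 2*q - 3) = (q - 2)*(q - 1)*(q + 3)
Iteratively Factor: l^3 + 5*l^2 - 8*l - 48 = (l - 3)*(l^2 + 8*l + 16) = (l - 3)*(l + 4)*(l + 4)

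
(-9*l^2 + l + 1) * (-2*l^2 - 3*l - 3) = 18*l^4 + 25*l^3 + 22*l^2 - 6*l - 3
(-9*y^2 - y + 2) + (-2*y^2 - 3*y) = -11*y^2 - 4*y + 2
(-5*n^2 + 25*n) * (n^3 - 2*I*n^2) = -5*n^5 + 25*n^4 + 10*I*n^4 - 50*I*n^3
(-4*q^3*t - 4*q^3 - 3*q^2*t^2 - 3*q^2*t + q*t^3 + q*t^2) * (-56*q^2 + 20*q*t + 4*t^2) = 224*q^5*t + 224*q^5 + 88*q^4*t^2 + 88*q^4*t - 132*q^3*t^3 - 132*q^3*t^2 + 8*q^2*t^4 + 8*q^2*t^3 + 4*q*t^5 + 4*q*t^4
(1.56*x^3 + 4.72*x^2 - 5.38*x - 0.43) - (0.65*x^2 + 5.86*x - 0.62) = 1.56*x^3 + 4.07*x^2 - 11.24*x + 0.19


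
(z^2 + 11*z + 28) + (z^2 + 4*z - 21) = 2*z^2 + 15*z + 7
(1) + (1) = 2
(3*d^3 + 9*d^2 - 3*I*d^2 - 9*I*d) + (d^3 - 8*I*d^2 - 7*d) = 4*d^3 + 9*d^2 - 11*I*d^2 - 7*d - 9*I*d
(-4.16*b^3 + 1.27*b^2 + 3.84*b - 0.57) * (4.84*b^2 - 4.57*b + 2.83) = -20.1344*b^5 + 25.158*b^4 + 1.0089*b^3 - 16.7135*b^2 + 13.4721*b - 1.6131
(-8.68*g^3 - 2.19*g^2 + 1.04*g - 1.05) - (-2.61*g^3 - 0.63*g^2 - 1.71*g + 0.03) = -6.07*g^3 - 1.56*g^2 + 2.75*g - 1.08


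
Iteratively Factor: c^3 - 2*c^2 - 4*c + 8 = (c - 2)*(c^2 - 4) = (c - 2)*(c + 2)*(c - 2)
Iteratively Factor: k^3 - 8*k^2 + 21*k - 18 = (k - 3)*(k^2 - 5*k + 6) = (k - 3)*(k - 2)*(k - 3)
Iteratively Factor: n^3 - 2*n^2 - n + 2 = (n - 2)*(n^2 - 1) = (n - 2)*(n + 1)*(n - 1)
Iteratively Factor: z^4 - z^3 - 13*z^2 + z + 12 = (z + 1)*(z^3 - 2*z^2 - 11*z + 12) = (z - 4)*(z + 1)*(z^2 + 2*z - 3) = (z - 4)*(z - 1)*(z + 1)*(z + 3)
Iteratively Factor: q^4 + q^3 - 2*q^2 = (q + 2)*(q^3 - q^2) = (q - 1)*(q + 2)*(q^2) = q*(q - 1)*(q + 2)*(q)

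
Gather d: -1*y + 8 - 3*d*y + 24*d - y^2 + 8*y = d*(24 - 3*y) - y^2 + 7*y + 8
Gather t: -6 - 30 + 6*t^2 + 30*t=6*t^2 + 30*t - 36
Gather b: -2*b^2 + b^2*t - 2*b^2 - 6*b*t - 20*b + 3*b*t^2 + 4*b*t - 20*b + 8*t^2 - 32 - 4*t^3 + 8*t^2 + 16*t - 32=b^2*(t - 4) + b*(3*t^2 - 2*t - 40) - 4*t^3 + 16*t^2 + 16*t - 64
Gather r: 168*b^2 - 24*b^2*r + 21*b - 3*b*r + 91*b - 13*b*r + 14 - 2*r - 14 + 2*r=168*b^2 + 112*b + r*(-24*b^2 - 16*b)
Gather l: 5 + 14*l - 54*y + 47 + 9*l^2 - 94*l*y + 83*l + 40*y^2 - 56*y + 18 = 9*l^2 + l*(97 - 94*y) + 40*y^2 - 110*y + 70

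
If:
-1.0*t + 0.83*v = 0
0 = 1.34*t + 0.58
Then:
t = -0.43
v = -0.52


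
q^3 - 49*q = q*(q - 7)*(q + 7)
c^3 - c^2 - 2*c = c*(c - 2)*(c + 1)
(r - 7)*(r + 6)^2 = r^3 + 5*r^2 - 48*r - 252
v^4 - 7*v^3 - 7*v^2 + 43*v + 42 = (v - 7)*(v - 3)*(v + 1)*(v + 2)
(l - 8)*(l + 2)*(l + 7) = l^3 + l^2 - 58*l - 112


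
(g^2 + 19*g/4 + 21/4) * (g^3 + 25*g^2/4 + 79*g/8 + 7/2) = g^5 + 11*g^4 + 717*g^3/16 + 2663*g^2/32 + 2191*g/32 + 147/8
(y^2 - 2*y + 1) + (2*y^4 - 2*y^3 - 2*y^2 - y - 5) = 2*y^4 - 2*y^3 - y^2 - 3*y - 4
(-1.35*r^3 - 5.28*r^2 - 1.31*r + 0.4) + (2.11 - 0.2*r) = -1.35*r^3 - 5.28*r^2 - 1.51*r + 2.51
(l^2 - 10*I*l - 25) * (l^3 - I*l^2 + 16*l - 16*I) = l^5 - 11*I*l^4 - 19*l^3 - 151*I*l^2 - 560*l + 400*I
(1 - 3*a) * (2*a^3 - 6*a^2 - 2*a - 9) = -6*a^4 + 20*a^3 + 25*a - 9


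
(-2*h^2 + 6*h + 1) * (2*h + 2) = -4*h^3 + 8*h^2 + 14*h + 2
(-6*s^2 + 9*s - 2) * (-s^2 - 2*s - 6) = 6*s^4 + 3*s^3 + 20*s^2 - 50*s + 12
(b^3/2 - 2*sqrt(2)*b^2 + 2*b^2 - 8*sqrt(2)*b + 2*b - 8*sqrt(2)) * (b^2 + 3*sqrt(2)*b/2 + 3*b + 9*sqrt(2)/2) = b^5/2 - 5*sqrt(2)*b^4/4 + 7*b^4/2 - 35*sqrt(2)*b^3/4 + 2*b^3 - 36*b^2 - 20*sqrt(2)*b^2 - 96*b - 15*sqrt(2)*b - 72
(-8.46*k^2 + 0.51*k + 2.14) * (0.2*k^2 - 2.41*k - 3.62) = -1.692*k^4 + 20.4906*k^3 + 29.8241*k^2 - 7.0036*k - 7.7468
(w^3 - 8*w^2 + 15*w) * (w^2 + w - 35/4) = w^5 - 7*w^4 - 7*w^3/4 + 85*w^2 - 525*w/4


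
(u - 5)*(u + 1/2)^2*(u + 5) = u^4 + u^3 - 99*u^2/4 - 25*u - 25/4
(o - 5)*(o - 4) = o^2 - 9*o + 20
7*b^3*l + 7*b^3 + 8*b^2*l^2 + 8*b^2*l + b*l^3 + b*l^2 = (b + l)*(7*b + l)*(b*l + b)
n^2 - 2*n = n*(n - 2)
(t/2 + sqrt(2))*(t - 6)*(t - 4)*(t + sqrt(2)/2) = t^4/2 - 5*t^3 + 5*sqrt(2)*t^3/4 - 25*sqrt(2)*t^2/2 + 13*t^2 - 10*t + 30*sqrt(2)*t + 24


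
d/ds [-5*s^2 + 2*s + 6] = 2 - 10*s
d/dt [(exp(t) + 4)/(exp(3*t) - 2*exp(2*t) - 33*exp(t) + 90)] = ((exp(t) + 4)*(-3*exp(2*t) + 4*exp(t) + 33) + exp(3*t) - 2*exp(2*t) - 33*exp(t) + 90)*exp(t)/(exp(3*t) - 2*exp(2*t) - 33*exp(t) + 90)^2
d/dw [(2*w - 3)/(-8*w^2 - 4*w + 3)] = 2*(8*w^2 - 24*w - 3)/(64*w^4 + 64*w^3 - 32*w^2 - 24*w + 9)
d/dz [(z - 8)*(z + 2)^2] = (z + 2)*(3*z - 14)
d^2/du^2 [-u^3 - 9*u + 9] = -6*u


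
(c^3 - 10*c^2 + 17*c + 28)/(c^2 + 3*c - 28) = (c^2 - 6*c - 7)/(c + 7)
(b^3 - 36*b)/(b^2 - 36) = b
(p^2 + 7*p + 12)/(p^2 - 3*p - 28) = (p + 3)/(p - 7)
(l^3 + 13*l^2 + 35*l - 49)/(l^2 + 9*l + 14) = (l^2 + 6*l - 7)/(l + 2)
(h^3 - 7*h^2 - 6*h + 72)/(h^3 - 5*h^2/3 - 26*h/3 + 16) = 3*(h^2 - 10*h + 24)/(3*h^2 - 14*h + 16)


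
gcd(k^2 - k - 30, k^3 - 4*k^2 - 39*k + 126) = 1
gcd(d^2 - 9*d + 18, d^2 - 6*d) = d - 6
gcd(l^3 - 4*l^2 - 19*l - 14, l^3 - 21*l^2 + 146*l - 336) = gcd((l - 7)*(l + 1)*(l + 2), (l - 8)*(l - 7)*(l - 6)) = l - 7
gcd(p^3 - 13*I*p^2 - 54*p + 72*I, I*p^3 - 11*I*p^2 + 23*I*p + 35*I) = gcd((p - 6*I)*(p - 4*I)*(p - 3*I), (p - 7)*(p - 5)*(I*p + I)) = 1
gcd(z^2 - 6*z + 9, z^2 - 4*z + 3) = z - 3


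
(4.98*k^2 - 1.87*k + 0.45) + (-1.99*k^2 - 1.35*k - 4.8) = 2.99*k^2 - 3.22*k - 4.35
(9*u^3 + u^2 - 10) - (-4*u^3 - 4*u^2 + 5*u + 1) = 13*u^3 + 5*u^2 - 5*u - 11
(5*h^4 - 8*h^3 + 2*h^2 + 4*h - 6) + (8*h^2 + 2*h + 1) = 5*h^4 - 8*h^3 + 10*h^2 + 6*h - 5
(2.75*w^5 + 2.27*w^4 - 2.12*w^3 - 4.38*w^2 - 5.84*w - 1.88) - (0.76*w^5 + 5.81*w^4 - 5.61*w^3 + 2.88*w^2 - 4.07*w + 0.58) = 1.99*w^5 - 3.54*w^4 + 3.49*w^3 - 7.26*w^2 - 1.77*w - 2.46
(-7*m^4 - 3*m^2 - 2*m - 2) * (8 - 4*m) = 28*m^5 - 56*m^4 + 12*m^3 - 16*m^2 - 8*m - 16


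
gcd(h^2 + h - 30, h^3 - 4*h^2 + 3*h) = 1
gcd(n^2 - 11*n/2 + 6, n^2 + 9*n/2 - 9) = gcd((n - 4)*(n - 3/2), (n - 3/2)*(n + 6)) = n - 3/2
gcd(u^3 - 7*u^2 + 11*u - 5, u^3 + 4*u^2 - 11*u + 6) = u^2 - 2*u + 1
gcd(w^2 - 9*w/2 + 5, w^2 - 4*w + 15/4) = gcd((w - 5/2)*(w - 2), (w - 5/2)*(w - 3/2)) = w - 5/2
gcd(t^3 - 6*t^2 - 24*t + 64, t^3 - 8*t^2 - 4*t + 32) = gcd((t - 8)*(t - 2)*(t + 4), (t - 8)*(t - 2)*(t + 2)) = t^2 - 10*t + 16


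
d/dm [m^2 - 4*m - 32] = 2*m - 4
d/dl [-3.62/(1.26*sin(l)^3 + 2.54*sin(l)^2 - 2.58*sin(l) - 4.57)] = (13.6836*sin(l)^2 + 18.3896*sin(l) - 9.3396)*cos(l)/(1.26*sin(l)^3 + 2.54*sin(l)^2 - 2.58*sin(l) - 4.57)^2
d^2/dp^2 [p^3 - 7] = 6*p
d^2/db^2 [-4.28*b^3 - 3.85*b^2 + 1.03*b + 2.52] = -25.68*b - 7.7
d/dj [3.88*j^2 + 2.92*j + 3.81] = 7.76*j + 2.92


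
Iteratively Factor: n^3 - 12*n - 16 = (n + 2)*(n^2 - 2*n - 8) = (n - 4)*(n + 2)*(n + 2)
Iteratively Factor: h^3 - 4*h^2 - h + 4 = (h - 4)*(h^2 - 1) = (h - 4)*(h - 1)*(h + 1)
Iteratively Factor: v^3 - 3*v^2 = (v - 3)*(v^2) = v*(v - 3)*(v)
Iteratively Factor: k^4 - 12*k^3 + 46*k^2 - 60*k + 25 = (k - 1)*(k^3 - 11*k^2 + 35*k - 25) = (k - 1)^2*(k^2 - 10*k + 25) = (k - 5)*(k - 1)^2*(k - 5)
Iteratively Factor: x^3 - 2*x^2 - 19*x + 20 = (x - 5)*(x^2 + 3*x - 4) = (x - 5)*(x + 4)*(x - 1)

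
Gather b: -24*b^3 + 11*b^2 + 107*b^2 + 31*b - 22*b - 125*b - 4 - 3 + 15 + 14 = -24*b^3 + 118*b^2 - 116*b + 22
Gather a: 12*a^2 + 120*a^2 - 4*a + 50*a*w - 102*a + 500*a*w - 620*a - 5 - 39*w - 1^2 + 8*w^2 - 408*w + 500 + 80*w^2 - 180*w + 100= 132*a^2 + a*(550*w - 726) + 88*w^2 - 627*w + 594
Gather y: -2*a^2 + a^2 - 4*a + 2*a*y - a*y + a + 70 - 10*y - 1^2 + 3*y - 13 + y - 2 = -a^2 - 3*a + y*(a - 6) + 54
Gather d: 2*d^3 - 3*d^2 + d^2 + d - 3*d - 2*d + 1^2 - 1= 2*d^3 - 2*d^2 - 4*d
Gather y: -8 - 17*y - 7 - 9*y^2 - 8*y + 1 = -9*y^2 - 25*y - 14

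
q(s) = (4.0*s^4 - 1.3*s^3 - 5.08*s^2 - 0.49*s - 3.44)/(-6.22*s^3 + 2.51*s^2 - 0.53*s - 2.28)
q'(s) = (18.66*s^2 - 5.02*s + 0.53)*(4.0*s^4 - 1.3*s^3 - 5.08*s^2 - 0.49*s - 3.44)/(-6.22*s^3 + 2.51*s^2 - 0.53*s - 2.28)^2 + (16.0*s^3 - 3.9*s^2 - 10.16*s - 0.49)/(-6.22*s^3 + 2.51*s^2 - 0.53*s - 2.28) = (-24.88*s^6 + 20.08*s^5 - 41.2206*s^4 - 41.1976*s^3 - 51.3761*s^2 + 40.4336*s - 0.706)/(38.6884*s^6 - 31.2244*s^5 + 12.8933*s^4 + 25.7026*s^3 - 11.1647*s^2 + 2.4168*s + 5.1984)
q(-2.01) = 0.89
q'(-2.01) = -0.83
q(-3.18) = 1.77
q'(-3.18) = -0.71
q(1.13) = 0.67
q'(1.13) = -2.17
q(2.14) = -0.82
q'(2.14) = -1.04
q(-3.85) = 2.24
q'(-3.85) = -0.69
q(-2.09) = 0.96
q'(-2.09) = -0.81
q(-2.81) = 1.50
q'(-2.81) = -0.73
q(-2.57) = 1.33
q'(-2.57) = -0.75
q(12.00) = -7.69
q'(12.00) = -0.65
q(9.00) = -5.73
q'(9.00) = -0.66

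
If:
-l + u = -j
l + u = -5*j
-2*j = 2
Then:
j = -1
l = 2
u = 3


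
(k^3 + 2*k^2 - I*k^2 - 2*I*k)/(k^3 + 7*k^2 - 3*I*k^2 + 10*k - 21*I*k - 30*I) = k*(k - I)/(k^2 + k*(5 - 3*I) - 15*I)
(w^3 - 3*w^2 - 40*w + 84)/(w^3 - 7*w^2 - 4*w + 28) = (w + 6)/(w + 2)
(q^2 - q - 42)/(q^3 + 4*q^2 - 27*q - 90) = (q - 7)/(q^2 - 2*q - 15)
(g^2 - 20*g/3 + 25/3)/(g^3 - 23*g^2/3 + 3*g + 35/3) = (g - 5)/(g^2 - 6*g - 7)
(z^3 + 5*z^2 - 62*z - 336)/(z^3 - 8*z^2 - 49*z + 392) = (z + 6)/(z - 7)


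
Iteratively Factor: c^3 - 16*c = (c)*(c^2 - 16) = c*(c + 4)*(c - 4)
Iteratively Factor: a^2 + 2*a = (a + 2)*(a)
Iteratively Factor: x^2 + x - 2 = (x + 2)*(x - 1)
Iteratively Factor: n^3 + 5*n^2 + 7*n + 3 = (n + 1)*(n^2 + 4*n + 3) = (n + 1)*(n + 3)*(n + 1)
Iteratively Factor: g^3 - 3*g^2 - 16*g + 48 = (g - 3)*(g^2 - 16) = (g - 4)*(g - 3)*(g + 4)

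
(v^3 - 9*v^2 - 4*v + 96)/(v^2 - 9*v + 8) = (v^2 - v - 12)/(v - 1)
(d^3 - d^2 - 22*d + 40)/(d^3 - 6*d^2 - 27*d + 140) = (d - 2)/(d - 7)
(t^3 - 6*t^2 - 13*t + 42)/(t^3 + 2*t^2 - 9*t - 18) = (t^2 - 9*t + 14)/(t^2 - t - 6)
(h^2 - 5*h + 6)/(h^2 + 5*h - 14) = (h - 3)/(h + 7)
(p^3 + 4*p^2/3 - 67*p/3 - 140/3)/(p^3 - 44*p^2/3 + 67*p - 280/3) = (3*p^2 + 19*p + 28)/(3*p^2 - 29*p + 56)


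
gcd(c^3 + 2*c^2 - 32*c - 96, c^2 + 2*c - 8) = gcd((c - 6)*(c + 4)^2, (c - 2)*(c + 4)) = c + 4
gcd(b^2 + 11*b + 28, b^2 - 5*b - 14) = 1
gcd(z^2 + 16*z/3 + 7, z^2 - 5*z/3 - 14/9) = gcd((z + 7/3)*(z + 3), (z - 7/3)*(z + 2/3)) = 1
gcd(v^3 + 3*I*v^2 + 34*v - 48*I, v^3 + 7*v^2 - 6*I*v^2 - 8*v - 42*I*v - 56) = v - 2*I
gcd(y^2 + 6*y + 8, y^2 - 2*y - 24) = y + 4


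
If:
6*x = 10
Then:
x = 5/3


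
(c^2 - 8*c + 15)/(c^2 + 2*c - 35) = (c - 3)/(c + 7)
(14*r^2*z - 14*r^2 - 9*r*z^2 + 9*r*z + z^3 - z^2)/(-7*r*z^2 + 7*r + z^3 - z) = (-2*r + z)/(z + 1)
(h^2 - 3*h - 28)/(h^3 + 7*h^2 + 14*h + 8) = (h - 7)/(h^2 + 3*h + 2)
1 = 1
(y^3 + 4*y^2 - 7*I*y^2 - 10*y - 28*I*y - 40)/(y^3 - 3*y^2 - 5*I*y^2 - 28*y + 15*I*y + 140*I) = (y - 2*I)/(y - 7)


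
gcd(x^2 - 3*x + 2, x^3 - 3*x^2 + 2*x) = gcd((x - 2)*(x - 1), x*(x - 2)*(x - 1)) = x^2 - 3*x + 2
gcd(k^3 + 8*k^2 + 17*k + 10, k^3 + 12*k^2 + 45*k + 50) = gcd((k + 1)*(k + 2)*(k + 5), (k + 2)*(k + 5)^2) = k^2 + 7*k + 10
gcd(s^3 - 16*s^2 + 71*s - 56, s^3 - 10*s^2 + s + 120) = s - 8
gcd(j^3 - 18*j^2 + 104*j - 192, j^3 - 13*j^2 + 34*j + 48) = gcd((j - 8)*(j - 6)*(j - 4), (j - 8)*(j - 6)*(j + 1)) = j^2 - 14*j + 48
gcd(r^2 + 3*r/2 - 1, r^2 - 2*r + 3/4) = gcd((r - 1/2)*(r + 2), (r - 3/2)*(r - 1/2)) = r - 1/2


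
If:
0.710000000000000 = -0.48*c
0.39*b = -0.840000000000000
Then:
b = -2.15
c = -1.48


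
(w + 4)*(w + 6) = w^2 + 10*w + 24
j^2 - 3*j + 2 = (j - 2)*(j - 1)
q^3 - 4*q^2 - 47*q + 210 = (q - 6)*(q - 5)*(q + 7)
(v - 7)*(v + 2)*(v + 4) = v^3 - v^2 - 34*v - 56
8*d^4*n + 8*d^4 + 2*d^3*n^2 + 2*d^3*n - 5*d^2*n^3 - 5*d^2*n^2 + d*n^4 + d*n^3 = (-4*d + n)*(-2*d + n)*(d + n)*(d*n + d)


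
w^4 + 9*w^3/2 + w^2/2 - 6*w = w*(w - 1)*(w + 3/2)*(w + 4)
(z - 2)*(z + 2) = z^2 - 4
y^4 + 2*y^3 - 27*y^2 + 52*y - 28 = (y - 2)^2*(y - 1)*(y + 7)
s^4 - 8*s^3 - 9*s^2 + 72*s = s*(s - 8)*(s - 3)*(s + 3)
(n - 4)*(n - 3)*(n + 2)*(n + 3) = n^4 - 2*n^3 - 17*n^2 + 18*n + 72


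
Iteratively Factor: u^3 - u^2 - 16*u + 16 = (u - 4)*(u^2 + 3*u - 4) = (u - 4)*(u + 4)*(u - 1)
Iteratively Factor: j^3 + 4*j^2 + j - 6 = (j + 3)*(j^2 + j - 2) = (j - 1)*(j + 3)*(j + 2)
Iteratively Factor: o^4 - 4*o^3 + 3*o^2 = (o - 1)*(o^3 - 3*o^2) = o*(o - 1)*(o^2 - 3*o) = o^2*(o - 1)*(o - 3)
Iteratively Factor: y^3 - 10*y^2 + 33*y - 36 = (y - 3)*(y^2 - 7*y + 12) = (y - 4)*(y - 3)*(y - 3)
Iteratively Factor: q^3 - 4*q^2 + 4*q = (q)*(q^2 - 4*q + 4) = q*(q - 2)*(q - 2)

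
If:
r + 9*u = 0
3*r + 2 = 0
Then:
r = -2/3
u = 2/27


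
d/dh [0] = 0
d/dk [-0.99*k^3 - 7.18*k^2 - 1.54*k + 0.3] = -2.97*k^2 - 14.36*k - 1.54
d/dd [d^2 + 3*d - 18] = 2*d + 3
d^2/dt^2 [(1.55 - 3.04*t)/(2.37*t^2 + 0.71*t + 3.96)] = (-(3.04*t - 1.55)*(4.74*t + 0.71)*(9.48*t + 1.42) + (43.2288*t - 3.0302)*(2.37*t^2 + 0.71*t + 3.96))/(2.37*t^2 + 0.71*t + 3.96)^3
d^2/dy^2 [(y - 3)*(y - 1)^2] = 6*y - 10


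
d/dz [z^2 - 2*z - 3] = 2*z - 2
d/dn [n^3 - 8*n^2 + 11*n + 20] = 3*n^2 - 16*n + 11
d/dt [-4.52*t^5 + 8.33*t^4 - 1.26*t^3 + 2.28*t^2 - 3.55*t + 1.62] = -22.6*t^4 + 33.32*t^3 - 3.78*t^2 + 4.56*t - 3.55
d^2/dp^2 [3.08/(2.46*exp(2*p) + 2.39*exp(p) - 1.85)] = (3.08*(4.92*exp(p) + 2.39)*(9.84*exp(p) + 4.78)*exp(p) - (30.3072*exp(p) + 7.3612)*(2.46*exp(2*p) + 2.39*exp(p) - 1.85))*exp(p)/(2.46*exp(2*p) + 2.39*exp(p) - 1.85)^3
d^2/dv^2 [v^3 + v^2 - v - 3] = 6*v + 2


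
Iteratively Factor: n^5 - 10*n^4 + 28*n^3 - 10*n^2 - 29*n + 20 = (n - 1)*(n^4 - 9*n^3 + 19*n^2 + 9*n - 20) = (n - 1)^2*(n^3 - 8*n^2 + 11*n + 20) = (n - 4)*(n - 1)^2*(n^2 - 4*n - 5) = (n - 4)*(n - 1)^2*(n + 1)*(n - 5)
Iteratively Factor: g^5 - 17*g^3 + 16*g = (g + 1)*(g^4 - g^3 - 16*g^2 + 16*g) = g*(g + 1)*(g^3 - g^2 - 16*g + 16) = g*(g + 1)*(g + 4)*(g^2 - 5*g + 4) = g*(g - 1)*(g + 1)*(g + 4)*(g - 4)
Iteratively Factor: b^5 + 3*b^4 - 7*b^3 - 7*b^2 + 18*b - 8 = (b - 1)*(b^4 + 4*b^3 - 3*b^2 - 10*b + 8) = (b - 1)*(b + 4)*(b^3 - 3*b + 2) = (b - 1)^2*(b + 4)*(b^2 + b - 2) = (b - 1)^3*(b + 4)*(b + 2)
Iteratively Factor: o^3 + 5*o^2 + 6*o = (o + 2)*(o^2 + 3*o) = o*(o + 2)*(o + 3)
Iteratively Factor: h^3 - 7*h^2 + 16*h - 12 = (h - 2)*(h^2 - 5*h + 6) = (h - 2)^2*(h - 3)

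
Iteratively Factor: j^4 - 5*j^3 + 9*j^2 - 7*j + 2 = (j - 1)*(j^3 - 4*j^2 + 5*j - 2) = (j - 1)^2*(j^2 - 3*j + 2) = (j - 2)*(j - 1)^2*(j - 1)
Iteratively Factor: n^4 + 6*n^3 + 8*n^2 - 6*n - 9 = (n - 1)*(n^3 + 7*n^2 + 15*n + 9) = (n - 1)*(n + 3)*(n^2 + 4*n + 3) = (n - 1)*(n + 3)^2*(n + 1)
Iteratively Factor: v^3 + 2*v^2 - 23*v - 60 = (v + 3)*(v^2 - v - 20) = (v + 3)*(v + 4)*(v - 5)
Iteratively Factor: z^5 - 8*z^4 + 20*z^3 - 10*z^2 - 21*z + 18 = (z - 2)*(z^4 - 6*z^3 + 8*z^2 + 6*z - 9) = (z - 2)*(z - 1)*(z^3 - 5*z^2 + 3*z + 9) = (z - 3)*(z - 2)*(z - 1)*(z^2 - 2*z - 3) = (z - 3)*(z - 2)*(z - 1)*(z + 1)*(z - 3)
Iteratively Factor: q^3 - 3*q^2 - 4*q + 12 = (q + 2)*(q^2 - 5*q + 6) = (q - 2)*(q + 2)*(q - 3)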